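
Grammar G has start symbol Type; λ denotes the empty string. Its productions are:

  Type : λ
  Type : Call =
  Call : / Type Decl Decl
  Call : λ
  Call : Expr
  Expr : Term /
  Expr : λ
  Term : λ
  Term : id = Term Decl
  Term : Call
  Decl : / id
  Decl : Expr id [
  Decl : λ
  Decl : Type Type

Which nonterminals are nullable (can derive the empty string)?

{ Call, Decl, Expr, Term, Type }

Directly nullable (have an λ-production): Type, Call, Expr, Term, Decl.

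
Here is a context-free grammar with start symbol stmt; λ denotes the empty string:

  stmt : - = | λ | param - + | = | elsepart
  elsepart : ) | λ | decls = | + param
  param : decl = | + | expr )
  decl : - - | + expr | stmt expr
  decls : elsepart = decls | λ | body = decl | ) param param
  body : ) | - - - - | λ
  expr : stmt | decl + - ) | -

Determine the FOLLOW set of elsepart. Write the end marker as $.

In stmt : elsepart: elsepart is at the end, add FOLLOW(stmt) = { $, ), +, -, = }.
In decls : elsepart = decls: add FIRST(= decls) = { = }.
Union: FOLLOW(elsepart) = { $, ), +, -, = }.

{ $, ), +, -, = }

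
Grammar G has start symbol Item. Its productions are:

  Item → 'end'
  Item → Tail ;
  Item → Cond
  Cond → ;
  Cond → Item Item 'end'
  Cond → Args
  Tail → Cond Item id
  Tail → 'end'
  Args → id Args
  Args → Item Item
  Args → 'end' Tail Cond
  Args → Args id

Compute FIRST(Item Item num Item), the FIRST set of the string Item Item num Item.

{ 'end', ;, id }

Add FIRST(Item) = { 'end', ;, id }; Item is not nullable, stop.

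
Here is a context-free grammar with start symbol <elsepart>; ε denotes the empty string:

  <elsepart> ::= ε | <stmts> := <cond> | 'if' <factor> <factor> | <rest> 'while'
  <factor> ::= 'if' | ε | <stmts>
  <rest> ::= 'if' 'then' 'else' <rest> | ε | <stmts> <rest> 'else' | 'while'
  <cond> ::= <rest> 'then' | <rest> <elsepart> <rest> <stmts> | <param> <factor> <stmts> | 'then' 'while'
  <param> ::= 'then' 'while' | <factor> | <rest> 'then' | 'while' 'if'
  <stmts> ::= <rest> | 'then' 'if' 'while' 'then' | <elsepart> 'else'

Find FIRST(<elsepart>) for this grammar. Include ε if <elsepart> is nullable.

<elsepart> ::= ε contributes ε.
From <elsepart> ::= <stmts> := <cond>: <stmts> nullable, take FIRST(<stmts>) ∪ {:=} = { 'else', 'if', 'then', 'while', := }.
<elsepart> ::= 'if' <factor> <factor> contributes {'if'}.
From <elsepart> ::= <rest> 'while': <rest> nullable, take FIRST(<rest>) ∪ {'while'} = { 'else', 'if', 'then', 'while', := }.
Union: FIRST(<elsepart>) = { 'else', 'if', 'then', 'while', :=, ε }.

{ 'else', 'if', 'then', 'while', :=, ε }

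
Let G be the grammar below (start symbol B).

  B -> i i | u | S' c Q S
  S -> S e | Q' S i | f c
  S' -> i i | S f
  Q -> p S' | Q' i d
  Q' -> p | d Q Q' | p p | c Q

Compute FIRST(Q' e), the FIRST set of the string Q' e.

{ c, d, p }

Add FIRST(Q') = { c, d, p }; Q' is not nullable, stop.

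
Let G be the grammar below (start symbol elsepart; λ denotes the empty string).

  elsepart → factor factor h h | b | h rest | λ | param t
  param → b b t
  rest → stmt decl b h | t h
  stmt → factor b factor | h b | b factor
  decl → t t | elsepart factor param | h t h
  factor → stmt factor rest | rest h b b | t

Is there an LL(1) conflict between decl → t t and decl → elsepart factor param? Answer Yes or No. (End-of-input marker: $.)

Yes

FIRST(t t) = { t } and FIRST(elsepart factor param) = { b, h, t }.
Both contain t, so the two alternatives are not disjoint — LL(1) conflict.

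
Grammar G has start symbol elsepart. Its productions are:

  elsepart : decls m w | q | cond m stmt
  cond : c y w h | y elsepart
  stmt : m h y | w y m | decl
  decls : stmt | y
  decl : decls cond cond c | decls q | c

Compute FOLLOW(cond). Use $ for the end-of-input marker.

{ c, m, y }

In elsepart : cond m stmt: add FIRST(m stmt) = { m }.
In decl : decls cond cond c: add FIRST(cond c) = { c, y }.
In decl : decls cond cond c: add FIRST(c) = { c }.
Union: FOLLOW(cond) = { c, m, y }.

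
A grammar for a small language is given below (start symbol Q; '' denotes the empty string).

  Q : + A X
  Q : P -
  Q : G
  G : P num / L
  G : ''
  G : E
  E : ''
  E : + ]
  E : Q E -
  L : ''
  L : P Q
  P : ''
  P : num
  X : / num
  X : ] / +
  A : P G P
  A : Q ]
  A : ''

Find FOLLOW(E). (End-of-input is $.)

In G : E: E is at the end, add FOLLOW(G) = { $, +, -, /, ], num }.
In E : Q E -: add FIRST(-) = { - }.
Union: FOLLOW(E) = { $, +, -, /, ], num }.

{ $, +, -, /, ], num }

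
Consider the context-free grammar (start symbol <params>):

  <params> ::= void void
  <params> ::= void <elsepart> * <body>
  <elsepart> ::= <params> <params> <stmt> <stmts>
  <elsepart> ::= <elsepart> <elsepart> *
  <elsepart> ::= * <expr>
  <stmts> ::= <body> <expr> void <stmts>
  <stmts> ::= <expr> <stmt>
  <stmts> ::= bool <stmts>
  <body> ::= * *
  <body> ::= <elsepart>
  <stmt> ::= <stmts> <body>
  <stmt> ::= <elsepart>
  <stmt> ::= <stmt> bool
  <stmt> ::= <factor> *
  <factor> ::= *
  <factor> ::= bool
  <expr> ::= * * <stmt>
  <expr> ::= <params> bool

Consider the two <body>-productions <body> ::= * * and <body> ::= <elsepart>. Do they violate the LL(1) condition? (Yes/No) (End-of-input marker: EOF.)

Yes

FIRST(* *) = { * } and FIRST(<elsepart>) = { *, void }.
Both contain *, so the two alternatives are not disjoint — LL(1) conflict.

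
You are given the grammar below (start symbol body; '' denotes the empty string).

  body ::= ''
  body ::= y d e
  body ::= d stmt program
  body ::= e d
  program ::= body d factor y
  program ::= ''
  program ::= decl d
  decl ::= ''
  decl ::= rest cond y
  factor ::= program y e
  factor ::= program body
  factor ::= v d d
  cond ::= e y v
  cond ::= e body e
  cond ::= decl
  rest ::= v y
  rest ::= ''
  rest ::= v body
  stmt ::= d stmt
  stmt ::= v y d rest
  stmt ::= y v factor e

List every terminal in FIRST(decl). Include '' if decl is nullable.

{ e, v, y, '' }

decl ::= '' contributes ''.
From decl ::= rest cond y: rest, cond nullable, take FIRST(rest) ∪ FIRST(cond) ∪ {y} = { e, v, y }.
Union: FIRST(decl) = { e, v, y, '' }.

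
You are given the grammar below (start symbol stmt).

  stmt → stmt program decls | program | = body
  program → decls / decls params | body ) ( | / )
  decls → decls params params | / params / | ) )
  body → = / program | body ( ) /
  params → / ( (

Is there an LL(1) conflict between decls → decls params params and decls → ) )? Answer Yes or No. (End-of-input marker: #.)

FIRST(decls params params) = { ), / } and FIRST() )) = { ) }.
Both contain ), so the two alternatives are not disjoint — LL(1) conflict.

Yes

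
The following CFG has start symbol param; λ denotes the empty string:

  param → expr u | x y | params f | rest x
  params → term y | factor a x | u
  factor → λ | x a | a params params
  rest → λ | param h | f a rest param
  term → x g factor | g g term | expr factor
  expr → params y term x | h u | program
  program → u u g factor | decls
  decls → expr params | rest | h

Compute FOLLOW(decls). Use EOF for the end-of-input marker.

{ a, f, g, h, u, x, y }

In program → decls: decls is at the end, add FOLLOW(program) = { a, f, g, h, u, x, y }.
Union: FOLLOW(decls) = { a, f, g, h, u, x, y }.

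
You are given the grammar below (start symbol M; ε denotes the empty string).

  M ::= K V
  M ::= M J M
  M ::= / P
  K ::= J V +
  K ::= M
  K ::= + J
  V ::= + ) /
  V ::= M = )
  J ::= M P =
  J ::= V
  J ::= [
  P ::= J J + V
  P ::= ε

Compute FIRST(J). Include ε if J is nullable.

From J ::= M P =: add FIRST(M) = { +, /, [ }.
From J ::= V: add FIRST(V) = { +, /, [ }.
J ::= [ contributes {[}.
Union: FIRST(J) = { +, /, [ }.

{ +, /, [ }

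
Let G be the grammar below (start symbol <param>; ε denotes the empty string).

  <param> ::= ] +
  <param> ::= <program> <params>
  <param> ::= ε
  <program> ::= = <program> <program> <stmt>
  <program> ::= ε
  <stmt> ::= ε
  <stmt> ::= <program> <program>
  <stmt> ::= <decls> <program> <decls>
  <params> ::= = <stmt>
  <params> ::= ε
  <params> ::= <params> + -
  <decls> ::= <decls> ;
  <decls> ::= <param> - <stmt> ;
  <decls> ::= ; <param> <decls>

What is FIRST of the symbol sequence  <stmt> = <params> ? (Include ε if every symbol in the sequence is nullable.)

{ +, -, ;, =, ] }

Add FIRST(<stmt>)\{ε} = { +, -, ;, =, ] }; <stmt> is nullable, continue.
= is a terminal; add {=} and stop.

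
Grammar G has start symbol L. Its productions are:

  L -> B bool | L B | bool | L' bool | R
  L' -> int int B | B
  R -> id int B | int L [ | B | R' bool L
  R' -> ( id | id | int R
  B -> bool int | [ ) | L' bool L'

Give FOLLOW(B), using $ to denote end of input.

In L -> B bool: add FIRST(bool) = { bool }.
In L -> L B: B is at the end, add FOLLOW(L) = { $, [, bool, int }.
In L' -> int int B: B is at the end, add FOLLOW(L') = { $, [, bool, int }.
In L' -> B: B is at the end, add FOLLOW(L') = { $, [, bool, int }.
In R -> id int B: B is at the end, add FOLLOW(R) = { $, [, bool, int }.
In R -> B: B is at the end, add FOLLOW(R) = { $, [, bool, int }.
Union: FOLLOW(B) = { $, [, bool, int }.

{ $, [, bool, int }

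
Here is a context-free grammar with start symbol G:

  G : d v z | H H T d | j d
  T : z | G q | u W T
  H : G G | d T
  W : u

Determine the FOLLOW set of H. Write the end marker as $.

{ d, j, u, z }

In G : H H T d: add FIRST(H T d) = { d, j }.
In G : H H T d: add FIRST(T d) = { d, j, u, z }.
Union: FOLLOW(H) = { d, j, u, z }.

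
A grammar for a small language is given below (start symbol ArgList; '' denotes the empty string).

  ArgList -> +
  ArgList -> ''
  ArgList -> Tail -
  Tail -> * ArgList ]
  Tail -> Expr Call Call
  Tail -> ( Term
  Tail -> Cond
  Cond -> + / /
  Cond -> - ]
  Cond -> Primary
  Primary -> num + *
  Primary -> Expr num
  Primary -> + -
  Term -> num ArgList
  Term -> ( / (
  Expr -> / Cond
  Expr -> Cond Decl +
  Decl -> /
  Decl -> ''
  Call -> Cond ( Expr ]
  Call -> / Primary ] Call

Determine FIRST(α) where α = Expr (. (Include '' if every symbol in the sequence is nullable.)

Add FIRST(Expr) = { +, -, /, num }; Expr is not nullable, stop.

{ +, -, /, num }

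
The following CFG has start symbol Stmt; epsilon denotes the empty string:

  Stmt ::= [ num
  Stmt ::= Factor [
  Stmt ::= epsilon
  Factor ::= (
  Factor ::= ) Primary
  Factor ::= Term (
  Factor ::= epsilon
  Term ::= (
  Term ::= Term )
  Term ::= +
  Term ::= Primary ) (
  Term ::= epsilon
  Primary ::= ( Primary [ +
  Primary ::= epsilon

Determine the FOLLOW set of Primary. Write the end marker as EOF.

In Factor ::= ) Primary: Primary is at the end, add FOLLOW(Factor) = { [ }.
In Term ::= Primary ) (: add FIRST() () = { ) }.
In Primary ::= ( Primary [ +: add FIRST([ +) = { [ }.
Union: FOLLOW(Primary) = { ), [ }.

{ ), [ }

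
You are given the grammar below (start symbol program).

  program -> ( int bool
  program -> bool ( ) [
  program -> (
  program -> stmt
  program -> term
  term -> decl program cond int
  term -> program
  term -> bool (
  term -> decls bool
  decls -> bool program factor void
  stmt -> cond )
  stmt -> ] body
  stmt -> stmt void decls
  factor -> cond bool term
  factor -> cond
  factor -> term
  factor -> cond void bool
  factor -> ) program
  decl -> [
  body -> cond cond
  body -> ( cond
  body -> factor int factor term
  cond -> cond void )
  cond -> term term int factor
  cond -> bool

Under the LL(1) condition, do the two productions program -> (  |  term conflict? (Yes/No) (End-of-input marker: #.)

FIRST(() = { ( } and FIRST(term) = { (, [, ], bool }.
Both contain (, so the two alternatives are not disjoint — LL(1) conflict.

Yes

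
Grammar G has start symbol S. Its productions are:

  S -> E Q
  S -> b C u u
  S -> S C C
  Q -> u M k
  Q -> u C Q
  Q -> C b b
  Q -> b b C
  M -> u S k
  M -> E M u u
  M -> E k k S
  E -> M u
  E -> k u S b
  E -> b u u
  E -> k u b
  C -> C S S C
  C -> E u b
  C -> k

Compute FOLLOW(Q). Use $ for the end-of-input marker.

{ $, b, k, u }

In S -> E Q: Q is at the end, add FOLLOW(S) = { $, b, k, u }.
In Q -> u C Q: Q is at the end, add FOLLOW(Q) = { $, b, k, u }.
Union: FOLLOW(Q) = { $, b, k, u }.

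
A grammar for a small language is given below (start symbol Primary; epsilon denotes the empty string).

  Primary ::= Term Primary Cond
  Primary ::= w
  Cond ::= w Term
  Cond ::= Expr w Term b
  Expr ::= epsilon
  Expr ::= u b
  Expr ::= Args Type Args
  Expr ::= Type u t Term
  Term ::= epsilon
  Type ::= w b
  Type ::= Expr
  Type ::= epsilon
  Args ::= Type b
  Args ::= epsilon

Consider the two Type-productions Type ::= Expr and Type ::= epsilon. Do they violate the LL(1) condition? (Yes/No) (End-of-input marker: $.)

FIRST(Expr) = { b, u, w, epsilon } and FIRST(epsilon) = { epsilon }.
Both alternatives are nullable, violating the LL(1) condition.

Yes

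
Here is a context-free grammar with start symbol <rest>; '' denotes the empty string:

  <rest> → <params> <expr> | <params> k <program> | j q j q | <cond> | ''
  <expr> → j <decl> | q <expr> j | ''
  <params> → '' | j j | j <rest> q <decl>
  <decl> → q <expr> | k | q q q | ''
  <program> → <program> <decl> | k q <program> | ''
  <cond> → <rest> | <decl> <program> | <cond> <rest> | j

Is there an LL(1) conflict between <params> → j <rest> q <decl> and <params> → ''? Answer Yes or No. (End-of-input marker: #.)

FIRST(j <rest> q <decl>) = { j } and FIRST('') = { '' }.
The second alternative is nullable and FOLLOW(<params>) = { #, j, k, q } shares j with FIRST of the first — conflict.

Yes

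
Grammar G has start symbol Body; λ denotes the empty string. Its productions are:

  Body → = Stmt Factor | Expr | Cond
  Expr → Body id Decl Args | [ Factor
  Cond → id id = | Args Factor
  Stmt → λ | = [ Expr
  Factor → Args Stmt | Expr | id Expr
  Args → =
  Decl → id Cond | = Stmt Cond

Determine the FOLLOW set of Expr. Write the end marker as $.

{ $, =, [, id }

In Body → Expr: Expr is at the end, add FOLLOW(Body) = { $, id }.
In Stmt → = [ Expr: Expr is at the end, add FOLLOW(Stmt) = { $, =, [, id }.
In Factor → Expr: Expr is at the end, add FOLLOW(Factor) = { $, =, [, id }.
In Factor → id Expr: Expr is at the end, add FOLLOW(Factor) = { $, =, [, id }.
Union: FOLLOW(Expr) = { $, =, [, id }.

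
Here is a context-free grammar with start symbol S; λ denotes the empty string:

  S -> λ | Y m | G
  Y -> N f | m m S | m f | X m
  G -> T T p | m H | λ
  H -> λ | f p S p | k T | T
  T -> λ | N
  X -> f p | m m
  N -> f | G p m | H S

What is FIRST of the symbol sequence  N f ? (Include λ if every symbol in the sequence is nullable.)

Add FIRST(N)\{λ} = { f, k, m, p }; N is nullable, continue.
f is a terminal; add {f} and stop.

{ f, k, m, p }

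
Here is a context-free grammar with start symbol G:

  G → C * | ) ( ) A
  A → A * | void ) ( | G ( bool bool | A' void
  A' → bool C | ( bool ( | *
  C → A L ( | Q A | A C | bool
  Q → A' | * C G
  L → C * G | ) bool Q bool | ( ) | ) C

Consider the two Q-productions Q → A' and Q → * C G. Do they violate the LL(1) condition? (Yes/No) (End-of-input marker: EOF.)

FIRST(A') = { (, *, bool } and FIRST(* C G) = { * }.
Both contain *, so the two alternatives are not disjoint — LL(1) conflict.

Yes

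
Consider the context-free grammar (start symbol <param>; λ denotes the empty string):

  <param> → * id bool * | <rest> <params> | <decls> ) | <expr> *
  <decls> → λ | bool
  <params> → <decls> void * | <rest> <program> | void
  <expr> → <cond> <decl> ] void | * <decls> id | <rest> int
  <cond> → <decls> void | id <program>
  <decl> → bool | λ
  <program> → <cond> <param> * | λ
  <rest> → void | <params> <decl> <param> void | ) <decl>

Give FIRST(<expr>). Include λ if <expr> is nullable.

{ ), *, bool, id, void }

From <expr> → <cond> <decl> ] void: add FIRST(<cond>) = { bool, id, void }.
<expr> → * <decls> id contributes {*}.
From <expr> → <rest> int: add FIRST(<rest>) = { ), bool, void }.
Union: FIRST(<expr>) = { ), *, bool, id, void }.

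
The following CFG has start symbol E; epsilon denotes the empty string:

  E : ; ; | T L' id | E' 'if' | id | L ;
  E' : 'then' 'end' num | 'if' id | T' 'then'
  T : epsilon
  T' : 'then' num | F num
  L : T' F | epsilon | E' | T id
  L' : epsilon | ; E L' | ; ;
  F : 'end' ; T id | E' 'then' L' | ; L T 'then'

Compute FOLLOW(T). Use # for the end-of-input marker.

In E : T L' id: add FIRST(L' id) = { ;, id }.
In L : T id: add FIRST(id) = { id }.
In F : 'end' ; T id: add FIRST(id) = { id }.
In F : ; L T 'then': add FIRST('then') = { 'then' }.
Union: FOLLOW(T) = { 'then', ;, id }.

{ 'then', ;, id }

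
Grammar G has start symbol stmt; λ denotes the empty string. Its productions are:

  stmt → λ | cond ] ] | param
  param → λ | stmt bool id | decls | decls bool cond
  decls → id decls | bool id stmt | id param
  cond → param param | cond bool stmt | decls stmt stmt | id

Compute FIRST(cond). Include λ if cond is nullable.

From cond → param param: param, param nullable, take FIRST(param) ∪ FIRST(param) = { ], bool, id }; also λ since the whole RHS is nullable.
From cond → cond bool stmt: cond nullable, take FIRST(cond) ∪ {bool} = { ], bool, id }.
From cond → decls stmt stmt: add FIRST(decls) = { bool, id }.
cond → id contributes {id}.
Union: FIRST(cond) = { ], bool, id, λ }.

{ ], bool, id, λ }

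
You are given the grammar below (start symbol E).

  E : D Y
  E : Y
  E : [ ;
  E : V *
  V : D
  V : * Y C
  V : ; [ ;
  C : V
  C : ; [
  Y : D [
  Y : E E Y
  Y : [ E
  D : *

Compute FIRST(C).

{ *, ; }

From C : V: add FIRST(V) = { *, ; }.
C : ; [ contributes {;}.
Union: FIRST(C) = { *, ; }.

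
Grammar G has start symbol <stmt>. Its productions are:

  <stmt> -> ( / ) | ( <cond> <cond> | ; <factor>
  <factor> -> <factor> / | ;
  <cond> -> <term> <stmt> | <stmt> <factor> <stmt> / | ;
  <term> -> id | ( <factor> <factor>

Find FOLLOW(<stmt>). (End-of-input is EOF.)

{ EOF, (, /, ;, id }

<stmt> is the start symbol, so EOF ∈ FOLLOW(<stmt>).
In <cond> -> <term> <stmt>: <stmt> is at the end, add FOLLOW(<cond>) = { EOF, (, /, ;, id }.
In <cond> -> <stmt> <factor> <stmt> /: add FIRST(<factor> <stmt> /) = { ; }.
In <cond> -> <stmt> <factor> <stmt> /: add FIRST(/) = { / }.
Union: FOLLOW(<stmt>) = { EOF, (, /, ;, id }.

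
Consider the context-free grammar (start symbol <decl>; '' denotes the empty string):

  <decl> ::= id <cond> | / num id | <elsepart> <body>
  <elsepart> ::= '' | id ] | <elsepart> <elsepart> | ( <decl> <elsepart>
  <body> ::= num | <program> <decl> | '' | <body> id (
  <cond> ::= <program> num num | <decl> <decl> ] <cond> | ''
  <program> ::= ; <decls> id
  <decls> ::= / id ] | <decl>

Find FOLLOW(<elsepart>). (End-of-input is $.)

{ $, (, /, ;, ], id, num }

In <decl> ::= <elsepart> <body>: add FIRST(<body>)\{''} = { ;, id, num }.
  Since <body> is nullable, also add FOLLOW(<decl>) = { $, (, /, ;, ], id, num }.
In <elsepart> ::= <elsepart> <elsepart>: add FIRST(<elsepart>)\{''} = { (, id }.
  Since <elsepart> is nullable, also add FOLLOW(<elsepart>) = { $, (, /, ;, ], id, num }.
In <elsepart> ::= <elsepart> <elsepart>: <elsepart> is at the end, add FOLLOW(<elsepart>) = { $, (, /, ;, ], id, num }.
In <elsepart> ::= ( <decl> <elsepart>: <elsepart> is at the end, add FOLLOW(<elsepart>) = { $, (, /, ;, ], id, num }.
Union: FOLLOW(<elsepart>) = { $, (, /, ;, ], id, num }.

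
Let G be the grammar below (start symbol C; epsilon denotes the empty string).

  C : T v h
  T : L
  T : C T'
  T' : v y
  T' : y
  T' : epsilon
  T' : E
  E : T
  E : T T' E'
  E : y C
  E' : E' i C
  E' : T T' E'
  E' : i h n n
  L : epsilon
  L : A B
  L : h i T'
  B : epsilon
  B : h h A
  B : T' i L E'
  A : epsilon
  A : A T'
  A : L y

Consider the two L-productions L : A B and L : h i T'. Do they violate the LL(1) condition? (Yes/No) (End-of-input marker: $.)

FIRST(A B) = { h, i, v, y, epsilon } and FIRST(h i T') = { h }.
Both contain h, so the two alternatives are not disjoint — LL(1) conflict.

Yes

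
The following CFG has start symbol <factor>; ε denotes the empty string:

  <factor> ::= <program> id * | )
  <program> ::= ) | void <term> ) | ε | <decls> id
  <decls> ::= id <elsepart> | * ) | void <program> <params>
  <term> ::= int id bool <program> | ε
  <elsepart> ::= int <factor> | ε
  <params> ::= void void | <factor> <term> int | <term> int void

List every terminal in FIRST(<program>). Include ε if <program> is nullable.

{ ), *, id, void, ε }

<program> ::= ) contributes {)}.
<program> ::= void <term> ) contributes {void}.
<program> ::= ε contributes ε.
From <program> ::= <decls> id: add FIRST(<decls>) = { *, id, void }.
Union: FIRST(<program>) = { ), *, id, void, ε }.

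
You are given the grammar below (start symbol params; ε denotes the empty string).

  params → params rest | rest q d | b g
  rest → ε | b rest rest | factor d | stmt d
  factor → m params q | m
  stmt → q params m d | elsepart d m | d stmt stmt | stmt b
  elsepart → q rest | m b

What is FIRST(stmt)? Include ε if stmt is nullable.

{ d, m, q }

stmt → q params m d contributes {q}.
From stmt → elsepart d m: add FIRST(elsepart) = { m, q }.
stmt → d stmt stmt contributes {d}.
From stmt → stmt b: add FIRST(stmt) = { d, m, q }.
Union: FIRST(stmt) = { d, m, q }.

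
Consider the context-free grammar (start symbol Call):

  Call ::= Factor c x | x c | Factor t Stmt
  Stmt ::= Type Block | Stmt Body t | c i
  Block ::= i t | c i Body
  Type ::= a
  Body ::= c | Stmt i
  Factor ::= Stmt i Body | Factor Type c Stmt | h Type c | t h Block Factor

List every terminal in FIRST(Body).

{ a, c }

Body ::= c contributes {c}.
From Body ::= Stmt i: add FIRST(Stmt) = { a, c }.
Union: FIRST(Body) = { a, c }.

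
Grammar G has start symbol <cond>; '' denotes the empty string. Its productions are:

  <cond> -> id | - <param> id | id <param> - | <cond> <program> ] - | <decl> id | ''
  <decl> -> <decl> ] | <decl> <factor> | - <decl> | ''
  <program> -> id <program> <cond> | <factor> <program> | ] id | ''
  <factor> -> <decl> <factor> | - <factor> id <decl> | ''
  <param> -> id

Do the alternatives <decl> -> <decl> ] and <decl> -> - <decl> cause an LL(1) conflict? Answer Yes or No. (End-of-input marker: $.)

Yes

FIRST(<decl> ]) = { -, ] } and FIRST(- <decl>) = { - }.
Both contain -, so the two alternatives are not disjoint — LL(1) conflict.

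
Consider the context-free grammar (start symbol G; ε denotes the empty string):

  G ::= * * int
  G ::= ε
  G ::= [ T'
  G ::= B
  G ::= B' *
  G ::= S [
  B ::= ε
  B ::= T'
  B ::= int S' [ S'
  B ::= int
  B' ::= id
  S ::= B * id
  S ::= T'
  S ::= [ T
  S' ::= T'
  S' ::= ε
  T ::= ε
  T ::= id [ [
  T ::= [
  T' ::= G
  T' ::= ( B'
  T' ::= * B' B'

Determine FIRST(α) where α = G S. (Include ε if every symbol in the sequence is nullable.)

{ (, *, [, id, int, ε }

Add FIRST(G)\{ε} = { (, *, [, id, int }; G is nullable, continue.
Add FIRST(S)\{ε} = { (, *, [, id, int }; S is nullable, continue.
Every symbol is nullable, so include ε.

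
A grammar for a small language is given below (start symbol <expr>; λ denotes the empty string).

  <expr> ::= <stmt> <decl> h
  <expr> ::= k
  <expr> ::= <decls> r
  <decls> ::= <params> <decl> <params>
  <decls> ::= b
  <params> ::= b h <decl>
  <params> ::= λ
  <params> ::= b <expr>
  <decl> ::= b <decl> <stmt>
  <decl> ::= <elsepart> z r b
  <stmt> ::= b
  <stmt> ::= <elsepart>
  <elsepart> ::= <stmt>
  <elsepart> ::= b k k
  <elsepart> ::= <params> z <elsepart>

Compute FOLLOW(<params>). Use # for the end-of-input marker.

{ b, r, z }

In <decls> ::= <params> <decl> <params>: add FIRST(<decl> <params>) = { b, z }.
In <decls> ::= <params> <decl> <params>: <params> is at the end, add FOLLOW(<decls>) = { r }.
In <elsepart> ::= <params> z <elsepart>: add FIRST(z <elsepart>) = { z }.
Union: FOLLOW(<params>) = { b, r, z }.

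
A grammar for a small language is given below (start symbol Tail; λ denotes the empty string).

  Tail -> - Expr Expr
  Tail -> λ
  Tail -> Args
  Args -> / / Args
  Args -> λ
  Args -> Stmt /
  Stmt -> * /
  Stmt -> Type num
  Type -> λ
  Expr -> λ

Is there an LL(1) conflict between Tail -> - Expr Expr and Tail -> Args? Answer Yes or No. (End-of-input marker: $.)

FIRST(- Expr Expr) = { - } and FIRST(Args) = { *, /, num, λ }.
The second is nullable but FOLLOW(Tail) = { $ } is disjoint from FIRST of the first.

No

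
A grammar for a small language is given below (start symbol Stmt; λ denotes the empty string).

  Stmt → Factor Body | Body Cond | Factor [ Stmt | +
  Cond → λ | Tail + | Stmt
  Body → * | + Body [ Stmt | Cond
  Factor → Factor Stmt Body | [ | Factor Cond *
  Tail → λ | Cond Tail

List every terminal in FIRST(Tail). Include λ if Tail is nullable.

Tail → λ contributes λ.
From Tail → Cond Tail: Cond, Tail nullable, take FIRST(Cond) ∪ FIRST(Tail) = { *, +, [ }; also λ since the whole RHS is nullable.
Union: FIRST(Tail) = { *, +, [, λ }.

{ *, +, [, λ }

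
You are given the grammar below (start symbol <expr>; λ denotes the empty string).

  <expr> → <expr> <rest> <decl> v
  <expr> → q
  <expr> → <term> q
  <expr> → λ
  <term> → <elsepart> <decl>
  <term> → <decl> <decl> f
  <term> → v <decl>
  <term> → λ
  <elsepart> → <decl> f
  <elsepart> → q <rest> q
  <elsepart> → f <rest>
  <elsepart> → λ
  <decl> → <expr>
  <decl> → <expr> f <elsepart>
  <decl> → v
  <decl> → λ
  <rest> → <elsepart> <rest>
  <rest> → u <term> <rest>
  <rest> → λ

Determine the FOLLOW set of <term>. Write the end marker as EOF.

In <expr> → <term> q: add FIRST(q) = { q }.
In <rest> → u <term> <rest>: add FIRST(<rest>)\{λ} = { f, q, u, v }.
  Since <rest> is nullable, also add FOLLOW(<rest>) = { f, q, u, v }.
Union: FOLLOW(<term>) = { f, q, u, v }.

{ f, q, u, v }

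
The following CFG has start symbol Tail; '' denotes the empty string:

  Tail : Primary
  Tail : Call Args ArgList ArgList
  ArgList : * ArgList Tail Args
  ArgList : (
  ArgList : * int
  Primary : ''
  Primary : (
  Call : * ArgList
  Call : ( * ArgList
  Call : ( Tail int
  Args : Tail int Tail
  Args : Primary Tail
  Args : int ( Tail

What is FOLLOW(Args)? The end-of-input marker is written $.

{ $, (, *, int }

In Tail : Call Args ArgList ArgList: add FIRST(ArgList ArgList) = { (, * }.
In ArgList : * ArgList Tail Args: Args is at the end, add FOLLOW(ArgList) = { $, (, *, int }.
Union: FOLLOW(Args) = { $, (, *, int }.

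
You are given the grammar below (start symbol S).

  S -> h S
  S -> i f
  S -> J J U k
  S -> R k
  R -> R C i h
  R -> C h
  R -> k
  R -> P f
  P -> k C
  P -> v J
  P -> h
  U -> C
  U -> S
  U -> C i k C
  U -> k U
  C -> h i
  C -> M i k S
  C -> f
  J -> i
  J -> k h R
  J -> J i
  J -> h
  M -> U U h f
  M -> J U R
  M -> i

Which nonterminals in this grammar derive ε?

No nonterminal has an empty production or an RHS whose symbols are all nullable.

{ } (none)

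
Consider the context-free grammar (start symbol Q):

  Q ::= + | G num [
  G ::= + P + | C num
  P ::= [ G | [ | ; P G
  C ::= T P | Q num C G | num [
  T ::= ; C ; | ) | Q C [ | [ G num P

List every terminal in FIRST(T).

T ::= ; C ; contributes {;}.
T ::= ) contributes {)}.
From T ::= Q C [: add FIRST(Q) = { ), +, ;, [, num }.
T ::= [ G num P contributes {[}.
Union: FIRST(T) = { ), +, ;, [, num }.

{ ), +, ;, [, num }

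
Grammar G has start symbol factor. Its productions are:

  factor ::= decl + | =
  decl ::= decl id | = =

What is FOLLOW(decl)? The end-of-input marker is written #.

In factor ::= decl +: add FIRST(+) = { + }.
In decl ::= decl id: add FIRST(id) = { id }.
Union: FOLLOW(decl) = { +, id }.

{ +, id }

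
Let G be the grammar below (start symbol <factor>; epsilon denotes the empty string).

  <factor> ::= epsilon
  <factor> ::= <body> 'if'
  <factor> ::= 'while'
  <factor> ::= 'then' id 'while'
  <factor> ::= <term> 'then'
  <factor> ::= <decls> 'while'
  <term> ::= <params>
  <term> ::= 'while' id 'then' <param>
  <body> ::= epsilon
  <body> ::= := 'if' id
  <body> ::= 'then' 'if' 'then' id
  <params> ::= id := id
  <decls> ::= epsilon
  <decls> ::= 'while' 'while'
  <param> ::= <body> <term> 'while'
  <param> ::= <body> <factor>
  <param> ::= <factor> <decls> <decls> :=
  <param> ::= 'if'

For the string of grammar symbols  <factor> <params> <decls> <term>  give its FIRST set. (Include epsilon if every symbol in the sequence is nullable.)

Add FIRST(<factor>)\{epsilon} = { 'if', 'then', 'while', :=, id }; <factor> is nullable, continue.
Add FIRST(<params>) = { id }; <params> is not nullable, stop.

{ 'if', 'then', 'while', :=, id }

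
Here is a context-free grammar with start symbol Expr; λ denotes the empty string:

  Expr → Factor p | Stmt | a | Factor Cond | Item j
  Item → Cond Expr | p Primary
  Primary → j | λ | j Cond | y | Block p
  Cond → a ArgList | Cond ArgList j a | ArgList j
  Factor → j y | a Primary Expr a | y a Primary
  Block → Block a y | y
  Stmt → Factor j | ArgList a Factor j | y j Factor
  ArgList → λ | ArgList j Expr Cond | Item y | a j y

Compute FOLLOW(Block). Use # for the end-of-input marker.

In Primary → Block p: add FIRST(p) = { p }.
In Block → Block a y: add FIRST(a y) = { a }.
Union: FOLLOW(Block) = { a, p }.

{ a, p }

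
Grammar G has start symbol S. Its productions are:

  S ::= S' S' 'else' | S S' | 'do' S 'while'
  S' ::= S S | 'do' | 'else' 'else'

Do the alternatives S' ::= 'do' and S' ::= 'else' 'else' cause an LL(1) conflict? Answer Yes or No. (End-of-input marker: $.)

No

FIRST('do') = { 'do' } and FIRST('else' 'else') = { 'else' }.
The FIRST sets are disjoint and neither alternative is nullable — no conflict.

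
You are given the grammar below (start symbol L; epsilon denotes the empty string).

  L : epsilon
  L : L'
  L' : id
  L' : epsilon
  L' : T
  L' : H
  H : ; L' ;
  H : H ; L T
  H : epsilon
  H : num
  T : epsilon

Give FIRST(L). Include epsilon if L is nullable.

{ ;, id, num, epsilon }

L : epsilon contributes epsilon.
From L : L': add FIRST(L') = { ;, id, num, epsilon } (including epsilon since L' is nullable).
Union: FIRST(L) = { ;, id, num, epsilon }.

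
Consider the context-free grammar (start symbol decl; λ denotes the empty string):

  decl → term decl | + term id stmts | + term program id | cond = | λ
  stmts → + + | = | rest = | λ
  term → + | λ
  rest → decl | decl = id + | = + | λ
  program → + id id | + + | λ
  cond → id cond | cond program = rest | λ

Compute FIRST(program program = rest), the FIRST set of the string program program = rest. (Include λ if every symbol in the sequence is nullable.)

{ +, = }

Add FIRST(program)\{λ} = { + }; program is nullable, continue.
Add FIRST(program)\{λ} = { + }; program is nullable, continue.
= is a terminal; add {=} and stop.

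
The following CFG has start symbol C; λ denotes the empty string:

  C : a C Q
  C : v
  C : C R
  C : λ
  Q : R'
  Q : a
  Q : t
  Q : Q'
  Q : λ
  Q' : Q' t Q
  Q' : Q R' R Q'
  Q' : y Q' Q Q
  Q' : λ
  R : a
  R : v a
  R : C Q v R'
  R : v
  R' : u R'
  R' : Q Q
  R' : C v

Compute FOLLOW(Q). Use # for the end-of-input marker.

{ #, a, t, u, v, y }

In C : a C Q: Q is at the end, add FOLLOW(C) = { #, a, t, u, v, y }.
In Q' : Q' t Q: Q is at the end, add FOLLOW(Q') = { #, a, t, u, v, y }.
In Q' : Q R' R Q': add FIRST(R' R Q') = { a, t, u, v, y }.
In Q' : y Q' Q Q: add FIRST(Q)\{λ} = { a, t, u, v, y }.
  Since Q is nullable, also add FOLLOW(Q') = { #, a, t, u, v, y }.
In Q' : y Q' Q Q: Q is at the end, add FOLLOW(Q') = { #, a, t, u, v, y }.
In R : C Q v R': add FIRST(v R') = { v }.
In R' : Q Q: add FIRST(Q)\{λ} = { a, t, u, v, y }.
  Since Q is nullable, also add FOLLOW(R') = { #, a, t, u, v, y }.
In R' : Q Q: Q is at the end, add FOLLOW(R') = { #, a, t, u, v, y }.
Union: FOLLOW(Q) = { #, a, t, u, v, y }.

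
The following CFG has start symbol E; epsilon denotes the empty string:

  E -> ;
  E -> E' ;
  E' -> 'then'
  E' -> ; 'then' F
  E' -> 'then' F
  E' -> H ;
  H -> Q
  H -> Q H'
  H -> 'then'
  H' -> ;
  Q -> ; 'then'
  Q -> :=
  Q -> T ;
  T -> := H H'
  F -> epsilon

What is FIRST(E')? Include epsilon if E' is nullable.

{ 'then', :=, ; }

E' -> 'then' contributes {'then'}.
E' -> ; 'then' F contributes {;}.
E' -> 'then' F contributes {'then'}.
From E' -> H ;: add FIRST(H) = { 'then', :=, ; }.
Union: FIRST(E') = { 'then', :=, ; }.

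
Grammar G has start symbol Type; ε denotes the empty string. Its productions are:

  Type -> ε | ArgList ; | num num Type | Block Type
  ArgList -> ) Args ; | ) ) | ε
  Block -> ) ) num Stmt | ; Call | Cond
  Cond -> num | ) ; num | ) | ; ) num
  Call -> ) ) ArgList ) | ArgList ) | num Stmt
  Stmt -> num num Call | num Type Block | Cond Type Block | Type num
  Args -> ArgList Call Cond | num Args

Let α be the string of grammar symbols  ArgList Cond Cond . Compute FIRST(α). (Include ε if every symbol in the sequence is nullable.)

{ ), ;, num }

Add FIRST(ArgList)\{ε} = { ) }; ArgList is nullable, continue.
Add FIRST(Cond) = { ), ;, num }; Cond is not nullable, stop.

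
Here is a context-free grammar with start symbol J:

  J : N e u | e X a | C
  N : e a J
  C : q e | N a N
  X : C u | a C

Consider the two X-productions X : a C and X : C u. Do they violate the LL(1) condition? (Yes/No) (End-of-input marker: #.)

FIRST(a C) = { a } and FIRST(C u) = { e, q }.
The FIRST sets are disjoint and neither alternative is nullable — no conflict.

No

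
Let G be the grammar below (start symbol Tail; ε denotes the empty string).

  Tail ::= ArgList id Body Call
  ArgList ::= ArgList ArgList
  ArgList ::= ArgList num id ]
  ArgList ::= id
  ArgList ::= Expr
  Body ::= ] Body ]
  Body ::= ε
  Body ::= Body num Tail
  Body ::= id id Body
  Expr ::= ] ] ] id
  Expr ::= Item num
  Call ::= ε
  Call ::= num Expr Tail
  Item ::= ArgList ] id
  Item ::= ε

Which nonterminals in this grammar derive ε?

Directly nullable (have an ε-production): Body, Call, Item.
No other nonterminal has a production whose RHS symbols are all nullable.

{ Body, Call, Item }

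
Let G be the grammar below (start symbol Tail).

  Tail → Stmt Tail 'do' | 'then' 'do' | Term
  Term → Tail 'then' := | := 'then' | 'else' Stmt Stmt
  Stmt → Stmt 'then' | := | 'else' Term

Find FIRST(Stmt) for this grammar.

{ 'else', := }

From Stmt → Stmt 'then': add FIRST(Stmt) = { 'else', := }.
Stmt → := contributes {:=}.
Stmt → 'else' Term contributes {'else'}.
Union: FIRST(Stmt) = { 'else', := }.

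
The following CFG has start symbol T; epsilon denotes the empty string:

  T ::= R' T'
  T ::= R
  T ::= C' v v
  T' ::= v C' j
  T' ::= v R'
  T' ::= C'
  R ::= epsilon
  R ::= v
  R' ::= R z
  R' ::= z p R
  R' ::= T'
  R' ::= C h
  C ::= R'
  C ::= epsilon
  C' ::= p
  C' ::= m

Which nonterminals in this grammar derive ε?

Directly nullable (have an epsilon-production): R, C.
T ::= R with every symbol nullable, so T is nullable.
No other nonterminal has a production whose RHS symbols are all nullable.

{ C, R, T }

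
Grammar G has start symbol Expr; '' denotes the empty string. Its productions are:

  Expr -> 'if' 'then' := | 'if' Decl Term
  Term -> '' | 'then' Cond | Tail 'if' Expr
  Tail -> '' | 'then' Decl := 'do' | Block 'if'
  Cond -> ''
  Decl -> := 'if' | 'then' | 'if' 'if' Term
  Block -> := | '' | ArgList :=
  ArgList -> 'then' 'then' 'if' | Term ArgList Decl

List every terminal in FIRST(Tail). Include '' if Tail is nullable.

Tail -> '' contributes ''.
Tail -> 'then' Decl := 'do' contributes {'then'}.
From Tail -> Block 'if': Block nullable, take FIRST(Block) ∪ {'if'} = { 'if', 'then', := }.
Union: FIRST(Tail) = { 'if', 'then', :=, '' }.

{ 'if', 'then', :=, '' }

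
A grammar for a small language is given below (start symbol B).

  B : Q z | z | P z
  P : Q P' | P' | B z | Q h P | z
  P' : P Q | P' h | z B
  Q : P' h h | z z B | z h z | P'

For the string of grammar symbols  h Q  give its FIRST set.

{ h }

h is a terminal; add {h} and stop.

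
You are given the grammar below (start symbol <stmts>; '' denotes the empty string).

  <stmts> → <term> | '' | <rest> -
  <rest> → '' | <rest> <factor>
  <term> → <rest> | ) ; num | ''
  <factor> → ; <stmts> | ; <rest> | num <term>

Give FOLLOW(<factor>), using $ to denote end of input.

{ $, -, ;, num }

In <rest> → <rest> <factor>: <factor> is at the end, add FOLLOW(<rest>) = { $, -, ;, num }.
Union: FOLLOW(<factor>) = { $, -, ;, num }.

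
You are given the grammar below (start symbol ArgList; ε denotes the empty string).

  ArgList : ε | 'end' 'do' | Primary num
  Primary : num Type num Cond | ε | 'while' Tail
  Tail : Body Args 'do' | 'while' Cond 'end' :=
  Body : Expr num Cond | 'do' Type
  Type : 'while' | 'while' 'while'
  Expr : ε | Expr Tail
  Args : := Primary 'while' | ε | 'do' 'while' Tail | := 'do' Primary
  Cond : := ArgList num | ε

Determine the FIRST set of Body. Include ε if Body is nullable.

{ 'do', 'while', num }

From Body : Expr num Cond: Expr nullable, take FIRST(Expr) ∪ {num} = { 'do', 'while', num }.
Body : 'do' Type contributes {'do'}.
Union: FIRST(Body) = { 'do', 'while', num }.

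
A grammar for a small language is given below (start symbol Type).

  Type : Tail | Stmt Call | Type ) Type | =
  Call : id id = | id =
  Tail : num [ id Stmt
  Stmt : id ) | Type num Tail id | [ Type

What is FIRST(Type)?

{ =, [, id, num }

From Type : Tail: add FIRST(Tail) = { num }.
From Type : Stmt Call: add FIRST(Stmt) = { =, [, id, num }.
From Type : Type ) Type: add FIRST(Type) = { =, [, id, num }.
Type : = contributes {=}.
Union: FIRST(Type) = { =, [, id, num }.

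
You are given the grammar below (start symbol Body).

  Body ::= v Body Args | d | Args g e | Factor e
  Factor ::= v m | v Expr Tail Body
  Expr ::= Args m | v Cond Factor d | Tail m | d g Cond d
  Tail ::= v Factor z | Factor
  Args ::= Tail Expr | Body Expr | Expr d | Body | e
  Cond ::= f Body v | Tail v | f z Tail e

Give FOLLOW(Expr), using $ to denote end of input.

In Factor ::= v Expr Tail Body: add FIRST(Tail Body) = { v }.
In Args ::= Tail Expr: Expr is at the end, add FOLLOW(Args) = { $, d, e, g, m, v, z }.
In Args ::= Body Expr: Expr is at the end, add FOLLOW(Args) = { $, d, e, g, m, v, z }.
In Args ::= Expr d: add FIRST(d) = { d }.
Union: FOLLOW(Expr) = { $, d, e, g, m, v, z }.

{ $, d, e, g, m, v, z }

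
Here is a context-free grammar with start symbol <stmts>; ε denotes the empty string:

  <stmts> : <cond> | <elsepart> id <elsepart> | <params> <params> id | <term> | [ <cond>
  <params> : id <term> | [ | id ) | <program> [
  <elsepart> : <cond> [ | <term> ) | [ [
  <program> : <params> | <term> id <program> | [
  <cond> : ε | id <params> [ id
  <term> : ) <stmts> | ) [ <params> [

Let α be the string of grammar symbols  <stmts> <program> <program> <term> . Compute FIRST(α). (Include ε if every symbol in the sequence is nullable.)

{ ), [, id }

Add FIRST(<stmts>)\{ε} = { ), [, id }; <stmts> is nullable, continue.
Add FIRST(<program>) = { ), [, id }; <program> is not nullable, stop.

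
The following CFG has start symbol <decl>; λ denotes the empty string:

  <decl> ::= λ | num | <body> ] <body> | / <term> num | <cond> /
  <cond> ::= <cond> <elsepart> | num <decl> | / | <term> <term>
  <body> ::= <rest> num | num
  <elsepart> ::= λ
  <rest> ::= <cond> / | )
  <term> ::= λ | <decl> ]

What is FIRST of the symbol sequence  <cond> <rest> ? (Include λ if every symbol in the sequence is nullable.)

Add FIRST(<cond>)\{λ} = { ), /, ], num }; <cond> is nullable, continue.
Add FIRST(<rest>) = { ), /, ], num }; <rest> is not nullable, stop.

{ ), /, ], num }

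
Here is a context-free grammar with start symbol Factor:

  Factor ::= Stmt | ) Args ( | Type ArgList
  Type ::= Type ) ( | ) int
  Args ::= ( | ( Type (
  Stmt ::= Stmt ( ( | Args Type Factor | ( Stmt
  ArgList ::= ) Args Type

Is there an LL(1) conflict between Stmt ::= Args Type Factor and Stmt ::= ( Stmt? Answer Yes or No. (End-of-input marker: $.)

Yes

FIRST(Args Type Factor) = { ( } and FIRST(( Stmt) = { ( }.
Both contain (, so the two alternatives are not disjoint — LL(1) conflict.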